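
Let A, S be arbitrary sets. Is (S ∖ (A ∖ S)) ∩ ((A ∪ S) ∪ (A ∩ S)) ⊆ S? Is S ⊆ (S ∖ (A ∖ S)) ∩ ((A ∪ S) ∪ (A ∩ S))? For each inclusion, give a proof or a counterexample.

(⊆) Let x ∈ (S ∖ (A ∖ S)) ∩ ((A ∪ S) ∪ (A ∩ S)). Then either x ∈ S and x ∉ A; or x ∈ A ∩ S. In each case x ∈ S, so (S ∖ (A ∖ S)) ∩ ((A ∪ S) ∪ (A ∩ S)) ⊆ S.

(⊇) Let x ∈ S. Then either x ∈ S and x ∉ A; or x ∈ A ∩ S. In each case x ∈ (S ∖ (A ∖ S)) ∩ ((A ∪ S) ∪ (A ∩ S)), so S ⊆ (S ∖ (A ∖ S)) ∩ ((A ∪ S) ∪ (A ∩ S)).

Both inclusions hold.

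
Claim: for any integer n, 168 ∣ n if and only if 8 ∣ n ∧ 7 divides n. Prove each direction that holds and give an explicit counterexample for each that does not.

(⟹) If 168 ∣ n, write n = 168q. Since 168 = 21·8, n = 8·(21q), so 8 ∣ n; and since 168 = 24·7, n = 7·(24q), so 7 ∣ n.

(⟸) This fails: take n = 56. Both 8 ∣ 56 and 7 ∣ 56, yet 56 is not a multiple of 168 (since 56 = 0·168 + 56), so 168 ∤ 56.

The forward direction holds; the converse fails.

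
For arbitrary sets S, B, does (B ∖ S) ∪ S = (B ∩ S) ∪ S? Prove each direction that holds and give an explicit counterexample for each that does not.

The sets are not equal: only the reverse inclusion holds.

(⊆) This inclusion fails. Take S = ∅, B = {1}; then 1 ∈ (B ∖ S) ∪ S but 1 ∉ (B ∩ S) ∪ S.

(⊇) Let x ∈ (B ∩ S) ∪ S. Then either x ∈ S and x ∉ B; or x ∈ S ∩ B. In each case x ∈ (B ∖ S) ∪ S, so (B ∩ S) ∪ S ⊆ (B ∖ S) ∪ S.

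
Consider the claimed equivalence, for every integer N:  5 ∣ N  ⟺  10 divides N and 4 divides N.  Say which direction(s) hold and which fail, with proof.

(⇒) This fails: take N = 5. Certainly 5 ∣ 5, but 10 ∤ 5.

(⇐) Suppose 10 ∣ N and 4 ∣ N. Any common multiple of 10 and 4 is a multiple of their lcm; here lcm(10, 4) = 10·4/gcd(10, 4) = 40/2 = 20, so 20 ∣ N. Since 5 ∣ 20, it follows that 5 ∣ N.

Only the reverse direction holds.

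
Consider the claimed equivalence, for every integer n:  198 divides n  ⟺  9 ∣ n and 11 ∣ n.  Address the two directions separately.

Only the forward direction holds.

(→) If 198 ∣ n, write n = 198q. Since 198 = 22·9, n = 9·(22q), so 9 ∣ n; and since 198 = 18·11, n = 11·(18q), so 11 ∣ n.

(←) This fails: take n = 99. Both 9 ∣ 99 and 11 ∣ 99, yet 99 is not a multiple of 198 (since 99 = 0·198 + 99), so 198 ∤ 99.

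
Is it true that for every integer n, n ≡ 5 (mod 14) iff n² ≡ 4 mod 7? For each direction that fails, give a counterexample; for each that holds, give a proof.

Only the forward direction holds.

(⇒) Suppose n ≡ 5 (mod 14). Then n² ≡ 5² = 25 (mod 14), and since 7 ∣ 14, also n² ≡ 4 (mod 7).

(⇐) This fails: take n = 2. Then 2² = 4 ≡ 4 (mod 7), yet 2 ≡ 2 (mod 14), not 5.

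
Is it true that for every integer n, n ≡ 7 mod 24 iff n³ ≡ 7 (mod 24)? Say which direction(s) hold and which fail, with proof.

Both directions hold; the statement is true.

(⇒) Suppose n ≡ 7 mod 24. Write n = 24j + 7. Then (24j + 7)³ = 13824j³ + 12096j² + 3528j + 343 = 24(576j³ + 504j² + 147j + 14) + 7, so n³ ≡ 7 (mod 24).

(⇐) Conversely, suppose n³ ≡ 7 (mod 24). The only residue r in {0, …, 23} with r³ ≡ 7 (mod 24) is r = 7, so n ≡ 7 (mod 24).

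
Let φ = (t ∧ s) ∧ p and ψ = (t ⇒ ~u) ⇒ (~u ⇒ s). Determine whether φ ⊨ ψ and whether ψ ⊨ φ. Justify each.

The forward direction holds; the converse fails.

(⇒) Assume the antecedent. If t is true, the antecedent forces (t = T, p = T, s = T, u = F) or (t = T, p = T, s = T, u = T), and (t ⇒ ~u) ⇒ (~u ⇒ s) holds there. If t is false, the antecedent cannot hold. Either way (t ⇒ ~u) ⇒ (~u ⇒ s) holds.

(⇐) This fails. Under t = F, p = F, s = T, u = F, the left side is false but the right side is true.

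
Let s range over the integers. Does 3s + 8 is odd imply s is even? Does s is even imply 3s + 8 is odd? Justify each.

[⇒] This fails: s = 3 gives 3s + 8 = 17, which is odd, but 3 is odd, not even.

[⇐] This also fails: s = 2 is even, but 3s + 8 = 14 is even, not odd.

Neither implication holds.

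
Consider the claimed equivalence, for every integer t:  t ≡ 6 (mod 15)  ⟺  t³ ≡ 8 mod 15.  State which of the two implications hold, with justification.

[⇒] This fails: take t = 6. Then 6 ≡ 6 (mod 15), but 6³ = 216 ≡ 6 (mod 15), not 8.

[⇐] This fails: take t = 2. Then 2³ = 8 ≡ 8 (mod 15), yet 2 ≡ 2 (mod 15), not 6.

Neither direction holds.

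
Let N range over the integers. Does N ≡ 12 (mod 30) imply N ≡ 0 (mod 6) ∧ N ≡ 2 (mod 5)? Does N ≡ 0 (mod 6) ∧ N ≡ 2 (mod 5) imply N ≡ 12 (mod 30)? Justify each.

(→) Suppose N ≡ 12 (mod 30); write N = 30j + 12. Since 6 ∣ 30, reducing mod 6 gives N ≡ 12 ≡ 0 (mod 6); since 5 ∣ 30, reducing mod 5 gives N ≡ 12 ≡ 2 (mod 5).

(←) Conversely, if N ≡ 0 (mod 6) and N ≡ 2 (mod 5), then by the Chinese remainder theorem N ≡ 12 (mod 30). This is exactly N ≡ 12 (mod 30).

Both directions hold; the statement is true.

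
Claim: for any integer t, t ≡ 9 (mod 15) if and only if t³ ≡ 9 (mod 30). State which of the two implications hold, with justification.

(⇒) fails; (⇐) holds.

(⟹) This fails: take t = 24. Then 24 ≡ 9 (mod 15), but 24³ = 13824 ≡ 24 (mod 30), not 9.

(⟸) Conversely, the residues r modulo 30 with r³ ≡ 9 (mod 30) are exactly {9}, and each is ≡ 9 (mod 15).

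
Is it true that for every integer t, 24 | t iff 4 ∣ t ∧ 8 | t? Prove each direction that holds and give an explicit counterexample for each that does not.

Only the forward implication holds.

[⇒] If 24 ∣ t, write t = 24q. Since 24 = 6·4, t = 4·(6q), so 4 ∣ t; and since 24 = 3·8, t = 8·(3q), so 8 ∣ t.

[⇐] This fails: take t = 8. Both 4 ∣ 8 and 8 ∣ 8, yet 8 is not a multiple of 24 (since 8 = 0·24 + 8), so 24 ∤ 8.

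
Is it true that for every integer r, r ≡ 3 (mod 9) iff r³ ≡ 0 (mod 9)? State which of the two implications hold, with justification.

Not equivalent: only (⇒) holds.

(⇒) Suppose r ≡ 3 (mod 9). Write r = 9j + 3. Then (9j + 3)³ = 729j³ + 729j² + 243j + 27 = 9(81j³ + 81j² + 27j + 3) + 0, so r³ ≡ 0 (mod 9).

(⇐) This fails: take r = 0. Then 0³ = 0 ≡ 0 (mod 9), yet 0 ≡ 0 (mod 9), not 3.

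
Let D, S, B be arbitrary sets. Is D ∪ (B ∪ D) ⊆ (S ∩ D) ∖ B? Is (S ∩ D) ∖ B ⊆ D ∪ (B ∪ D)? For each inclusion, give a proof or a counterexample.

(⊇) Let x ∈ (S ∩ D) ∖ B. Then x ∈ D ∩ S and x ∉ B, from which x ∈ D ∪ (B ∪ D).

(⊆) This inclusion fails. Take D = {1}, S = ∅, B = ∅; then 1 ∈ D ∪ (B ∪ D) but 1 ∉ (S ∩ D) ∖ B.

Only the reverse inclusion holds.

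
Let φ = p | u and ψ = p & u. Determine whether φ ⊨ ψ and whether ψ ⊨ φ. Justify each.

(→) This fails. Under p = T, u = F, the left side is true but the right side is false.

(←) Assume the antecedent. If p is true, p | u reduces to true regardless of the other variables. If p is false, the antecedent cannot hold. Either way p | u holds.

The forward direction fails; the converse holds.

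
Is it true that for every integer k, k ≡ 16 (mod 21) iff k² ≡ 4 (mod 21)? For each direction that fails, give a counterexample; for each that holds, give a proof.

The forward direction holds; the converse fails.

[⇒] Suppose k ≡ 16 (mod 21). Write k = 21j + 16. Then (21j + 16)² = 441j² + 672j + 256 = 21(21j² + 32j + 12) + 4, so k² ≡ 4 (mod 21).

[⇐] This fails: take k = 2. Then 2² = 4 ≡ 4 (mod 21), yet 2 ≡ 2 (mod 21), not 16.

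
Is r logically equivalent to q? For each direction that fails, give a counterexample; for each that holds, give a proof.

(⟹) This fails. Under q = F, r = T, the left side is true but the right side is false.

(⟸) This fails. Under q = T, r = F, the left side is false but the right side is true.

Neither direction holds.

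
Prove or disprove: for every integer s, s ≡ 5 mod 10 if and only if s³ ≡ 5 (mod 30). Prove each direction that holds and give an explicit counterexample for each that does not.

[⇒] This fails: take s = 15. Then 15 ≡ 5 (mod 10), but 15³ = 3375 ≡ 15 (mod 30), not 5.

[⇐] Conversely, the residues r modulo 30 with r³ ≡ 5 (mod 30) are exactly {5}, and each is ≡ 5 (mod 10).

Only the converse holds.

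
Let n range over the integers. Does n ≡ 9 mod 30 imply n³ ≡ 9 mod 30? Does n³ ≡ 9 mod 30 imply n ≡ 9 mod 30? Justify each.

(⟹) Suppose n ≡ 9 mod 30. Write n = 30j + 9. Then (30j + 9)³ = 27000j³ + 24300j² + 7290j + 729 = 30(900j³ + 810j² + 243j + 24) + 9, so n³ ≡ 9 (mod 30).

(⟸) Conversely, suppose n³ ≡ 9 (mod 30). The only residue r in {0, …, 29} with r³ ≡ 9 (mod 30) is r = 9, so n ≡ 9 (mod 30).

Equivalent; both directions hold.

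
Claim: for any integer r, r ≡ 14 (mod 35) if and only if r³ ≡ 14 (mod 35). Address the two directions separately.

Forward direction. Suppose r ≡ 14 (mod 35). Write r = 35j + 14. Then (35j + 14)³ = 42875j³ + 51450j² + 20580j + 2744 = 35(1225j³ + 1470j² + 588j + 78) + 14, so r³ ≡ 14 (mod 35).

Converse. Suppose r³ ≡ 14 (mod 35). The only residue r in {0, …, 34} with r³ ≡ 14 (mod 35) is r = 14, so r ≡ 14 (mod 35).

Equivalent; both directions hold.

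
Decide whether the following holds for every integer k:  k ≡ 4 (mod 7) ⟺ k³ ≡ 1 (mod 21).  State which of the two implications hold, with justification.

(⟹) This fails: take k = 11. Then 11 ≡ 4 (mod 7), but 11³ = 1331 ≡ 8 (mod 21), not 1.

(⟸) This fails: take k = 1. Then 1³ = 1 ≡ 1 (mod 21), yet 1 ≡ 1 (mod 7), not 4.

Neither direction holds.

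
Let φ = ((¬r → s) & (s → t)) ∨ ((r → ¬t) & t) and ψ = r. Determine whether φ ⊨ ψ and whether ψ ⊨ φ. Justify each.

(⟹) This fails. Under t = T, s = F, r = F, the left side is true but the right side is false.

(⟸) This fails. Under t = F, s = T, r = T, the left side is false but the right side is true.

Neither direction holds.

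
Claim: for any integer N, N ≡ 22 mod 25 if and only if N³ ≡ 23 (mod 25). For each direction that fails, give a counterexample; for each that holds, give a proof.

Both directions hold.

(⇐) Suppose N³ ≡ 23 (mod 25). The only residue r in {0, …, 24} with r³ ≡ 23 (mod 25) is r = 22, so N ≡ 22 (mod 25).

(⇒) Suppose N ≡ 22 mod 25. Write N = 25j + 22. Then (25j + 22)³ = 15625j³ + 41250j² + 36300j + 10648 = 25(625j³ + 1650j² + 1452j + 425) + 23, so N³ ≡ 23 (mod 25).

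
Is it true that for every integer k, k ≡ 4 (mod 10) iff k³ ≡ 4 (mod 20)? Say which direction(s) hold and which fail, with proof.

The biconditional holds.

(⇒) Suppose k ≡ 4 (mod 10). Working modulo 20, k ∈ {4, 14}; for each such r, r³ ≡ 4 (mod 20).

(⇐) Conversely, the residues r modulo 20 with r³ ≡ 4 (mod 20) are exactly {4, 14}, and each is ≡ 4 (mod 10).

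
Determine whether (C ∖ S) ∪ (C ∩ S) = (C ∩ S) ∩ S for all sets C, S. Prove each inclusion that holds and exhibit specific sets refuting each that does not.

Forward inclusion. This inclusion fails. Take C = {1}, S = ∅; then 1 ∈ (C ∖ S) ∪ (C ∩ S) but 1 ∉ (C ∩ S) ∩ S.

Reverse inclusion. Let x ∈ (C ∩ S) ∩ S. Then x ∈ C ∩ S, from which x ∈ (C ∖ S) ∪ (C ∩ S).

The sets are not equal: only the reverse inclusion holds.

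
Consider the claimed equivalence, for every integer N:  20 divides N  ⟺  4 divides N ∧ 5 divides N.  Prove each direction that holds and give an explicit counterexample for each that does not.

Both directions hold; the statement is true.

Forward direction. If 20 ∣ N, write N = 20q. Since 20 = 5·4, N = 4·(5q), so 4 ∣ N; and since 20 = 4·5, N = 5·(4q), so 5 ∣ N.

Converse. Suppose 4 ∣ N and 5 ∣ N. Any common multiple of 4 and 5 is a multiple of their lcm; here gcd(4, 5) = 1, so lcm(4, 5) = 4·5 = 20, so 20 ∣ N.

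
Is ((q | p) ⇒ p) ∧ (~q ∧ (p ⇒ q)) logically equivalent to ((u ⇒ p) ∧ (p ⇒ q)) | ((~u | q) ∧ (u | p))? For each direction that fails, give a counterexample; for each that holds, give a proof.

[⇒] This fails. Under q = F, p = F, u = T, the left side is true but the right side is false.

[⇐] This fails. Under q = T, p = F, u = F, the left side is false but the right side is true.

Neither implication holds.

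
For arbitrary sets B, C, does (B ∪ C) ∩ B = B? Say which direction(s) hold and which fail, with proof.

Forward inclusion. Let x ∈ (B ∪ C) ∩ B. Then either x ∈ B and x ∉ C; or x ∈ B ∩ C. In each case x ∈ B, so (B ∪ C) ∩ B ⊆ B.

Reverse inclusion. Let x ∈ B. Then either x ∈ B and x ∉ C; or x ∈ B ∩ C. In each case x ∈ (B ∪ C) ∩ B, so B ⊆ (B ∪ C) ∩ B.

Both inclusions hold; the sets are equal.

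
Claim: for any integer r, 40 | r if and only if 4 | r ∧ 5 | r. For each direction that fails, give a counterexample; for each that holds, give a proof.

(⇐) This fails: take r = 20. Both 4 ∣ 20 and 5 ∣ 20, yet 20 is not a multiple of 40 (since 20 = 0·40 + 20), so 40 ∤ 20.

(⇒) If 40 ∣ r, write r = 40q. Since 40 = 10·4, r = 4·(10q), so 4 ∣ r; and since 40 = 8·5, r = 5·(8q), so 5 ∣ r.

Only the forward direction holds.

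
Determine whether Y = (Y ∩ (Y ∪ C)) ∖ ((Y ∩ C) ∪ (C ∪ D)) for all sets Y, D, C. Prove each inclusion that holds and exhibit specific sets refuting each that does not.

Only the reverse inclusion holds.

(⟸) Let x ∈ (Y ∩ (Y ∪ C)) ∖ ((Y ∩ C) ∪ (C ∪ D)). Then x ∈ Y and x ∉ D, C, from which x ∈ Y.

(⟹) This inclusion fails. Take Y = {1}, D = {1}, C = ∅; then 1 ∈ Y but 1 ∉ (Y ∩ (Y ∪ C)) ∖ ((Y ∩ C) ∪ (C ∪ D)).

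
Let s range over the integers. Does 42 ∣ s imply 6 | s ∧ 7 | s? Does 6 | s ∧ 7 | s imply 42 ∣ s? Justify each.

(⇒) If 42 ∣ s, write s = 42q. Since 42 = 7·6, s = 6·(7q), so 6 ∣ s; and since 42 = 6·7, s = 7·(6q), so 7 ∣ s.

(⇐) Suppose 6 ∣ s and 7 ∣ s. Any common multiple of 6 and 7 is a multiple of their lcm; here gcd(6, 7) = 1, so lcm(6, 7) = 6·7 = 42, so 42 ∣ s.

Equivalent; both directions hold.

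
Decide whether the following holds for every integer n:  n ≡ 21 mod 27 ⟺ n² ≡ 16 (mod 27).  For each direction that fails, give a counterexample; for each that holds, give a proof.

Neither implication holds.

(⇒) This fails: take n = 21. Then 21 ≡ 21 (mod 27), but 21² = 441 ≡ 9 (mod 27), not 16.

(⇐) This fails: take n = 4. Then 4² = 16 ≡ 16 (mod 27), yet 4 ≡ 4 (mod 27), not 21.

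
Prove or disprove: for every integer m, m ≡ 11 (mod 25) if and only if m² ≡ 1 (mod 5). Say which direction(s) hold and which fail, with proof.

The forward direction holds; the converse fails.

(⟹) Suppose m ≡ 11 (mod 25). Then m² ≡ 11² = 121 (mod 25), and since 5 ∣ 25, also m² ≡ 1 (mod 5).

(⟸) This fails: take m = 1. Then 1² = 1 ≡ 1 (mod 5), yet 1 ≡ 1 (mod 25), not 11.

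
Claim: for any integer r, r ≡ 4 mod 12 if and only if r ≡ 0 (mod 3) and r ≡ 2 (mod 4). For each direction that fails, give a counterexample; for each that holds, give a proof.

Forward direction. This fails: r = 4 gives 4 ≡ 4 (mod 12) but 4 ≡ 1 (mod 3), so the conjunction on the right does not hold.

Converse. This fails: r = 6 satisfies both congruences on the right (6 ≡ 0 mod 3 and 6 ≡ 2 mod 4) yet 6 ≡ 6 (mod 12), not 4.

Neither direction holds.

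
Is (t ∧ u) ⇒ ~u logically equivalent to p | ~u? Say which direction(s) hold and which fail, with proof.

(⟹) This fails. Under u = T, t = F, p = F, the left side is true but the right side is false.

(⟸) This fails. Under u = T, t = T, p = T, the left side is false but the right side is true.

Neither implication holds.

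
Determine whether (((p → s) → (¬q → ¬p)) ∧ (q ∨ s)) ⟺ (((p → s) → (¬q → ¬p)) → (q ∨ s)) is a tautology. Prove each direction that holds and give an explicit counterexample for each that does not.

(←) This fails. Under p = T, q = F, s = T, the left side is false but the right side is true.

(→) Assume the antecedent. If q is true, the consequent reduces to true regardless of the other variables. If q is false, the antecedent forces (p = F, q = F, s = T), and the consequent holds there. Either way the consequent holds.

(⇒) holds; (⇐) fails.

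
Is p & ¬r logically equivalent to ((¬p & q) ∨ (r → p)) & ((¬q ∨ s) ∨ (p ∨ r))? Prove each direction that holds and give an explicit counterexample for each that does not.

The forward direction holds; the converse fails.

(⇒) Assume the antecedent. If s is true, the antecedent forces (s = T, p = T, q = F, r = F) or (s = T, p = T, q = T, r = F), and the consequent holds there. If s is false, the antecedent forces (s = F, p = T, q = F, r = F) or (s = F, p = T, q = T, r = F), and the consequent holds there. Either way the consequent holds.

(⇐) This fails. Under s = F, p = F, q = F, r = F, the left side is false but the right side is true.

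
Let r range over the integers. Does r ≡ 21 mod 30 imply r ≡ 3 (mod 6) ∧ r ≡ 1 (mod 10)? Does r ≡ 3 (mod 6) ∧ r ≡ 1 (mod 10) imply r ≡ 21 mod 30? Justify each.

Both directions hold.

(⟹) Suppose r ≡ 21 (mod 30); write r = 30j + 21. Since 6 ∣ 30, reducing mod 6 gives r ≡ 21 ≡ 3 (mod 6); since 10 ∣ 30, reducing mod 10 gives r ≡ 21 ≡ 1 (mod 10).

(⟸) Conversely, if r ≡ 3 (mod 6) and r ≡ 1 (mod 10), then by the Chinese remainder theorem r ≡ 21 (mod 30). This is exactly r ≡ 21 (mod 30).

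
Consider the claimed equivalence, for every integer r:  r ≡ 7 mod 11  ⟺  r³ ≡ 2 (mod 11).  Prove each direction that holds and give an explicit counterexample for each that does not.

The biconditional holds.

[⇒] Suppose r ≡ 7 mod 11. Write r = 11j + 7. Then (11j + 7)³ = 1331j³ + 2541j² + 1617j + 343 = 11(121j³ + 231j² + 147j + 31) + 2, so r³ ≡ 2 (mod 11).

[⇐] Conversely, suppose r³ ≡ 2 (mod 11). The only residue r in {0, …, 10} with r³ ≡ 2 (mod 11) is r = 7, so r ≡ 7 (mod 11).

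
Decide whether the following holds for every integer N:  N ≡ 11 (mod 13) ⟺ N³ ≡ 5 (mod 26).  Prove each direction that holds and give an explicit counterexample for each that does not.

Both directions fail.

Forward direction. This fails: take N = 24. Then 24 ≡ 11 (mod 13), but 24³ = 13824 ≡ 18 (mod 26), not 5.

Converse. This fails: take N = 7. Then 7³ = 343 ≡ 5 (mod 26), yet 7 ≡ 7 (mod 13), not 11.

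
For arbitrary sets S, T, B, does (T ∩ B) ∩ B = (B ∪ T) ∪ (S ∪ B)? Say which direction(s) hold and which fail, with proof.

The sets are not equal: only the forward inclusion holds.

(⟹) Let x ∈ (T ∩ B) ∩ B. Then either x ∈ T ∩ B and x ∉ S; or x ∈ S ∩ T ∩ B. In each case x ∈ (B ∪ T) ∪ (S ∪ B), so (T ∩ B) ∩ B ⊆ (B ∪ T) ∪ (S ∪ B).

(⟸) This inclusion fails. Take S = {1}, T = ∅, B = ∅; then 1 ∈ (B ∪ T) ∪ (S ∪ B) but 1 ∉ (T ∩ B) ∩ B.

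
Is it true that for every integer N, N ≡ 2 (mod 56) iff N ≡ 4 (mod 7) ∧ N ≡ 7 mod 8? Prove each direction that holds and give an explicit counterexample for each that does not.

(⇒) This fails: N = 2 gives 2 ≡ 2 (mod 56) but 2 ≡ 2 (mod 7), so the conjunction on the right does not hold.

(⇐) This fails: N = 39 satisfies both congruences on the right (39 ≡ 4 mod 7 and 39 ≡ 7 mod 8) yet 39 ≡ 39 (mod 56), not 2.

Neither direction holds.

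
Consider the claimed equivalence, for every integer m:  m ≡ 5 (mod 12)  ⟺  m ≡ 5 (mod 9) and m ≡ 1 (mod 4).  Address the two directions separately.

(⇒) fails; (⇐) holds.

(→) This fails: m = 17 gives 17 ≡ 5 (mod 12) but 17 ≡ 8 (mod 9), so the conjunction on the right does not hold.

(←) Conversely, if m ≡ 5 (mod 9) and m ≡ 1 (mod 4), then by the Chinese remainder theorem m ≡ 5 (mod 36). Since 5 ≡ 5 (mod 12) and 12 ∣ 36, we get m ≡ 5 (mod 12).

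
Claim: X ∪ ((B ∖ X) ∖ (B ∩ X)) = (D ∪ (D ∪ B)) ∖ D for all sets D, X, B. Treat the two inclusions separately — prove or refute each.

(⟸) Let x ∈ (D ∪ (D ∪ B)) ∖ D. Then either x ∈ B and x ∉ D, X; or x ∈ X ∩ B and x ∉ D. In each case x ∈ X ∪ ((B ∖ X) ∖ (B ∩ X)), so (D ∪ (D ∪ B)) ∖ D ⊆ X ∪ ((B ∖ X) ∖ (B ∩ X)).

(⟹) This inclusion fails. Take D = ∅, X = {1}, B = ∅; then 1 ∈ X ∪ ((B ∖ X) ∖ (B ∩ X)) but 1 ∉ (D ∪ (D ∪ B)) ∖ D.

Only the reverse inclusion holds.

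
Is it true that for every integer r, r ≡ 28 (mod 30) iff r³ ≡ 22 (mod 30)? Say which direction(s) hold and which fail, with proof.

Both implications hold.

Forward direction. Suppose r ≡ 28 (mod 30). Write r = 30j + 28. Then (30j + 28)³ = 27000j³ + 75600j² + 70560j + 21952 = 30(900j³ + 2520j² + 2352j + 731) + 22, so r³ ≡ 22 (mod 30).

Converse. Suppose r³ ≡ 22 (mod 30). The only residue r in {0, …, 29} with r³ ≡ 22 (mod 30) is r = 28, so r ≡ 28 (mod 30).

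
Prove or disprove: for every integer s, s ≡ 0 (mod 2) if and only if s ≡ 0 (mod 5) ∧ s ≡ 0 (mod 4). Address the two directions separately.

[⇒] This fails: s = 2 gives 2 ≡ 0 (mod 2) but 2 ≡ 2 (mod 5), so the conjunction on the right does not hold.

[⇐] Conversely, if s ≡ 0 (mod 5) and s ≡ 0 (mod 4), then by the Chinese remainder theorem s ≡ 0 (mod 20). Since 0 ≡ 0 (mod 2) and 2 ∣ 20, we get s ≡ 0 (mod 2).

Only the reverse direction holds.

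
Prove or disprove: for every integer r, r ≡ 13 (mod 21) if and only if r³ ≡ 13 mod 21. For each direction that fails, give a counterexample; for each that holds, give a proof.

Only the forward direction holds.

(←) This fails: take r = 10. Then 10³ = 1000 ≡ 13 (mod 21), yet 10 ≡ 10 (mod 21), not 13.

(→) Suppose r ≡ 13 (mod 21). Write r = 21j + 13. Then (21j + 13)³ = 9261j³ + 17199j² + 10647j + 2197 = 21(441j³ + 819j² + 507j + 104) + 13, so r³ ≡ 13 (mod 21).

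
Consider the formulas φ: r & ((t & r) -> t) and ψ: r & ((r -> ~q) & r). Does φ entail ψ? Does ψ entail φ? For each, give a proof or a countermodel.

Only the reverse direction holds.

(→) This fails. Under q = T, r = T, t = F, the left side is true but the right side is false.

(←) Assume the antecedent. If q is true, the antecedent cannot hold. If q is false, the antecedent forces (q = F, r = T, t = F) or (q = F, r = T, t = T), and r & ((t & r) -> t) holds there. Either way r & ((t & r) -> t) holds.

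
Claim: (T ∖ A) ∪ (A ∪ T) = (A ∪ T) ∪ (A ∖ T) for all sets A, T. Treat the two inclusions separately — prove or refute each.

(⊆) Let x ∈ (T ∖ A) ∪ (A ∪ T). Then either x ∈ A and x ∉ T; or x ∈ T and x ∉ A; or x ∈ A ∩ T. In each case x ∈ (A ∪ T) ∪ (A ∖ T), so (T ∖ A) ∪ (A ∪ T) ⊆ (A ∪ T) ∪ (A ∖ T).

(⊇) Let x ∈ (A ∪ T) ∪ (A ∖ T). Then either x ∈ A and x ∉ T; or x ∈ T and x ∉ A; or x ∈ A ∩ T. In each case x ∈ (T ∖ A) ∪ (A ∪ T), so (A ∪ T) ∪ (A ∖ T) ⊆ (T ∖ A) ∪ (A ∪ T).

Both inclusions hold.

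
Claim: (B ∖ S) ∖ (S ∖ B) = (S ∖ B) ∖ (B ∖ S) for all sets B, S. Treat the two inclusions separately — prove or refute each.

(⊆) This inclusion fails. Take B = {1}, S = ∅; then 1 ∈ (B ∖ S) ∖ (S ∖ B) but 1 ∉ (S ∖ B) ∖ (B ∖ S).

(⊇) This inclusion fails. Take B = ∅, S = {1}; then 1 ∈ (S ∖ B) ∖ (B ∖ S) but 1 ∉ (B ∖ S) ∖ (S ∖ B).

Both inclusions fail.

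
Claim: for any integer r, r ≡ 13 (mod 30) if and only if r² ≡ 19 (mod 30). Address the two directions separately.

The forward direction holds; the converse fails.

(←) This fails: take r = 7. Then 7² = 49 ≡ 19 (mod 30), yet 7 ≡ 7 (mod 30), not 13.

(→) Suppose r ≡ 13 (mod 30). Write r = 30j + 13. Then (30j + 13)² = 900j² + 780j + 169 = 30(30j² + 26j + 5) + 19, so r² ≡ 19 (mod 30).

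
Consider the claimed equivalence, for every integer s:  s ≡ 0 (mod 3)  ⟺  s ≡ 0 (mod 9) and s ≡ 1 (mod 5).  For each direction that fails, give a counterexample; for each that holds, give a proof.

Only the converse holds.

(⇒) This fails: s = 0 gives 0 ≡ 0 (mod 3) but 0 ≡ 0 (mod 5), so the conjunction on the right does not hold.

(⇐) Conversely, if s ≡ 0 (mod 9) and s ≡ 1 (mod 5), then by the Chinese remainder theorem s ≡ 36 (mod 45). Since 36 ≡ 0 (mod 3) and 3 ∣ 45, we get s ≡ 0 (mod 3).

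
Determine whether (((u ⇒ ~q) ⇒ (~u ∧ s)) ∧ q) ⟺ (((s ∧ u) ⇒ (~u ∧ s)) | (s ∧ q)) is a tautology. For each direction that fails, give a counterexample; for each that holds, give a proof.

Only the forward implication holds.

[⇐] This fails. Under u = F, s = F, q = F, the left side is false but the right side is true.

[⇒] Assume the antecedent. If u is true, the antecedent forces (u = T, s = F, q = T) or (u = T, s = T, q = T), and ((s ∧ u) ⇒ (~u ∧ s)) | (s ∧ q) holds there. If u is false, ((s ∧ u) ⇒ (~u ∧ s)) | (s ∧ q) reduces to true regardless of the other variables. Either way ((s ∧ u) ⇒ (~u ∧ s)) | (s ∧ q) holds.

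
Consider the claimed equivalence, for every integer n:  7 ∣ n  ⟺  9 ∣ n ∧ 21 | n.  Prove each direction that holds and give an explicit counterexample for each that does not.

The forward direction fails; the converse holds.

[⇐] Suppose 9 ∣ n and 21 ∣ n. Any common multiple of 9 and 21 is a multiple of their lcm; here lcm(9, 21) = 9·21/gcd(9, 21) = 189/3 = 63, so 63 ∣ n. Since 7 ∣ 63, it follows that 7 ∣ n.

[⇒] This fails: take n = 7. Certainly 7 ∣ 7, but 9 ∤ 7.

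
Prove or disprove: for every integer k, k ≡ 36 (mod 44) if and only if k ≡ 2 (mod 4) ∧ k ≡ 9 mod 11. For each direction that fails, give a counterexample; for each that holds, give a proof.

Neither implication holds.

(→) This fails: k = 36 gives 36 ≡ 36 (mod 44) but 36 ≡ 0 (mod 4), so the conjunction on the right does not hold.

(←) This fails: k = 42 satisfies both congruences on the right (42 ≡ 2 mod 4 and 42 ≡ 9 mod 11) yet 42 ≡ 42 (mod 44), not 36.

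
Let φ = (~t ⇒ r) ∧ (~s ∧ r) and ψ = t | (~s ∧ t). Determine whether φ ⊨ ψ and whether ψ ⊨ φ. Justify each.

[⇒] This fails. Under s = F, t = F, r = T, the left side is true but the right side is false.

[⇐] This fails. Under s = F, t = T, r = F, the left side is false but the right side is true.

(⇒) fails and (⇐) fails.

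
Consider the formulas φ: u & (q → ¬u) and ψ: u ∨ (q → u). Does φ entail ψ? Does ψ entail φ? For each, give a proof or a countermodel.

(⇒) holds; (⇐) fails.

(⇒) Assume the antecedent. If q is true, the antecedent cannot hold. If q is false, u ∨ (q → u) reduces to true regardless of the other variables. Either way u ∨ (q → u) holds.

(⇐) This fails. Under q = F, u = F, the left side is false but the right side is true.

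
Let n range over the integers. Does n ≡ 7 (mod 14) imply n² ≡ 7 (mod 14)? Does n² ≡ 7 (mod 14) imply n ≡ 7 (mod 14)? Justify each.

The biconditional holds.

(→) Suppose n ≡ 7 (mod 14). Write n = 14j + 7. Then (14j + 7)² = 196j² + 196j + 49 = 14(14j² + 14j + 3) + 7, so n² ≡ 7 (mod 14).

(←) Conversely, suppose n² ≡ 7 (mod 14). The only residue r in {0, …, 13} with r² ≡ 7 (mod 14) is r = 7, so n ≡ 7 (mod 14).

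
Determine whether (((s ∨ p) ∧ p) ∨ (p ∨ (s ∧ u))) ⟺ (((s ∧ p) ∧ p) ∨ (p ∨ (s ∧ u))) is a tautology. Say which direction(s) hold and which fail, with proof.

Forward direction. Assume the antecedent. If p is true, ((s ∧ p) ∧ p) ∨ (p ∨ (s ∧ u)) reduces to true regardless of the other variables. If p is false, the antecedent forces (u = T, p = F, s = T), and ((s ∧ p) ∧ p) ∨ (p ∨ (s ∧ u)) holds there. Either way ((s ∧ p) ∧ p) ∨ (p ∨ (s ∧ u)) holds.

Converse. Assume the antecedent. If p is true, ((s ∨ p) ∧ p) ∨ (p ∨ (s ∧ u)) reduces to true regardless of the other variables. If p is false, the antecedent forces (u = T, p = F, s = T), and ((s ∨ p) ∧ p) ∨ (p ∨ (s ∧ u)) holds there. Either way ((s ∨ p) ∧ p) ∨ (p ∨ (s ∧ u)) holds.

Both directions hold; the statement is true.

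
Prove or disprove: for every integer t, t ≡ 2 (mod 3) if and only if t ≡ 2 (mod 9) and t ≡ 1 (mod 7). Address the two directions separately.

[⇒] This fails: t = 2 gives 2 ≡ 2 (mod 3) but 2 ≡ 2 (mod 7), so the conjunction on the right does not hold.

[⇐] Conversely, if t ≡ 2 (mod 9) and t ≡ 1 (mod 7), then by the Chinese remainder theorem t ≡ 29 (mod 63). Since 29 ≡ 2 (mod 3) and 3 ∣ 63, we get t ≡ 2 (mod 3).

Only the reverse direction holds.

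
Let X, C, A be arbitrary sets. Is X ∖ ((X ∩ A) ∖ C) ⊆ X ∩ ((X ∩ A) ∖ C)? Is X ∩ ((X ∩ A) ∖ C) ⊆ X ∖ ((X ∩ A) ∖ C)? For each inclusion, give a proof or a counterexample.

(⊆) This inclusion fails. Take X = {1}, C = ∅, A = ∅; then 1 ∈ X ∖ ((X ∩ A) ∖ C) but 1 ∉ X ∩ ((X ∩ A) ∖ C).

(⊇) This inclusion fails. Take X = {1}, C = ∅, A = {1}; then 1 ∈ X ∩ ((X ∩ A) ∖ C) but 1 ∉ X ∖ ((X ∩ A) ∖ C).

Neither inclusion holds.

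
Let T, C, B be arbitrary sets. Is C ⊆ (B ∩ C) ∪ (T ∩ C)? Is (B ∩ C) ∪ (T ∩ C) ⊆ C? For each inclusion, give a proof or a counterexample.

(⟹) This inclusion fails. Take T = ∅, C = {1}, B = ∅; then 1 ∈ C but 1 ∉ (B ∩ C) ∪ (T ∩ C).

(⟸) Let x ∈ (B ∩ C) ∪ (T ∩ C). Then either x ∈ T ∩ C and x ∉ B; or x ∈ C ∩ B and x ∉ T; or x ∈ T ∩ C ∩ B. In each case x ∈ C, so (B ∩ C) ∪ (T ∩ C) ⊆ C.

Only the reverse inclusion holds.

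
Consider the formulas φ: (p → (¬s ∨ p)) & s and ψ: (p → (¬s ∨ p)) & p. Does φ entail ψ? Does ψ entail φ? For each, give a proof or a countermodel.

[⇒] This fails. Under p = F, s = T, the left side is true but the right side is false.

[⇐] This fails. Under p = T, s = F, the left side is false but the right side is true.

Both directions fail.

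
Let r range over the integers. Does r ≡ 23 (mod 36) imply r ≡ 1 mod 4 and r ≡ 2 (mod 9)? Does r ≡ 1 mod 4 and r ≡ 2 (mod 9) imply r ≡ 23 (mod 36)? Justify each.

(⇒) fails and (⇐) fails.

(⟹) This fails: r = 23 gives 23 ≡ 23 (mod 36) but 23 ≡ 3 (mod 4), so the conjunction on the right does not hold.

(⟸) This fails: r = 29 satisfies both congruences on the right (29 ≡ 1 mod 4 and 29 ≡ 2 mod 9) yet 29 ≡ 29 (mod 36), not 23.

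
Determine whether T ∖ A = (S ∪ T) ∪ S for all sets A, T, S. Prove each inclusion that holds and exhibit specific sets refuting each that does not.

(⊆) Let x ∈ T ∖ A. Then either x ∈ T and x ∉ A, S; or x ∈ T ∩ S and x ∉ A. In each case x ∈ (S ∪ T) ∪ S, so T ∖ A ⊆ (S ∪ T) ∪ S.

(⊇) This inclusion fails. Take A = {1}, T = {1}, S = ∅; then 1 ∈ (S ∪ T) ∪ S but 1 ∉ T ∖ A.

Only the forward inclusion holds.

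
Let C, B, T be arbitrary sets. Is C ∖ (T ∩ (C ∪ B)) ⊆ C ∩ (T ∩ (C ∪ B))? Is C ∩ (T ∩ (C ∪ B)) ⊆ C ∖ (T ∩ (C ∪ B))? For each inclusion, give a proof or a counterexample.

(⊆) fails and (⊇) fails.

(⟹) This inclusion fails. Take C = {1}, B = ∅, T = ∅; then 1 ∈ C ∖ (T ∩ (C ∪ B)) but 1 ∉ C ∩ (T ∩ (C ∪ B)).

(⟸) This inclusion fails. Take C = {1}, B = ∅, T = {1}; then 1 ∈ C ∩ (T ∩ (C ∪ B)) but 1 ∉ C ∖ (T ∩ (C ∪ B)).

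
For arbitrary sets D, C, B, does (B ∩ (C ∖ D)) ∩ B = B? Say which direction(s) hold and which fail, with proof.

The sets are not equal: only the forward inclusion holds.

Forward inclusion. Let x ∈ (B ∩ (C ∖ D)) ∩ B. Then x ∈ C ∩ B and x ∉ D, from which x ∈ B.

Reverse inclusion. This inclusion fails. Take D = ∅, C = ∅, B = {1}; then 1 ∈ B but 1 ∉ (B ∩ (C ∖ D)) ∩ B.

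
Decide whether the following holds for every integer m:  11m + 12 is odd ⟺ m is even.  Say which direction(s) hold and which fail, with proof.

[⇒] This fails: m = 5 gives 11m + 12 = 67, which is odd, but 5 is odd, not even.

[⇐] This also fails: m = 4 is even, but 11m + 12 = 56 is even, not odd.

Neither implication holds.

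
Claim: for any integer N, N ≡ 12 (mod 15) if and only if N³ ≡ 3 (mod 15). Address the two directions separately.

Forward direction. Suppose N ≡ 12 (mod 15). Write N = 15j + 12. Then (15j + 12)³ = 3375j³ + 8100j² + 6480j + 1728 = 15(225j³ + 540j² + 432j + 115) + 3, so N³ ≡ 3 (mod 15).

Converse. Suppose N³ ≡ 3 (mod 15). The only residue r in {0, …, 14} with r³ ≡ 3 (mod 15) is r = 12, so N ≡ 12 (mod 15).

Both directions hold; the statement is true.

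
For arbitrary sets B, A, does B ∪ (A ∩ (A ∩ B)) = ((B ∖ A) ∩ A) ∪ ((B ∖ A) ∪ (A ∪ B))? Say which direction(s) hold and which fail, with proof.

Only the forward inclusion holds.

(⟹) Let x ∈ B ∪ (A ∩ (A ∩ B)). Then either x ∈ B and x ∉ A; or x ∈ B ∩ A. In each case x ∈ ((B ∖ A) ∩ A) ∪ ((B ∖ A) ∪ (A ∪ B)), so B ∪ (A ∩ (A ∩ B)) ⊆ ((B ∖ A) ∩ A) ∪ ((B ∖ A) ∪ (A ∪ B)).

(⟸) This inclusion fails. Take B = ∅, A = {1}; then 1 ∈ ((B ∖ A) ∩ A) ∪ ((B ∖ A) ∪ (A ∪ B)) but 1 ∉ B ∪ (A ∩ (A ∩ B)).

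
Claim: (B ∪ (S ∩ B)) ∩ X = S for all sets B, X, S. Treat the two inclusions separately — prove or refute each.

Both inclusions fail.

(⊆) This inclusion fails. Take B = {1}, X = {1}, S = ∅; then 1 ∈ (B ∪ (S ∩ B)) ∩ X but 1 ∉ S.

(⊇) This inclusion fails. Take B = ∅, X = ∅, S = {1}; then 1 ∈ S but 1 ∉ (B ∪ (S ∩ B)) ∩ X.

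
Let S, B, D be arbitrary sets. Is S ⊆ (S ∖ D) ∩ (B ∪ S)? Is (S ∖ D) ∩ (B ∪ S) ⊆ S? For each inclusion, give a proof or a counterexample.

(⊆) This inclusion fails. Take S = {1}, B = ∅, D = {1}; then 1 ∈ S but 1 ∉ (S ∖ D) ∩ (B ∪ S).

(⊇) Let x ∈ (S ∖ D) ∩ (B ∪ S). Then either x ∈ S and x ∉ B, D; or x ∈ S ∩ B and x ∉ D. In each case x ∈ S, so (S ∖ D) ∩ (B ∪ S) ⊆ S.

The sets are not equal: only the reverse inclusion holds.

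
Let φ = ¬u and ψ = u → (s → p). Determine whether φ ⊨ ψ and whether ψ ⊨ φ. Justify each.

[⇒] Assume the antecedent. If u is true, the antecedent cannot hold. If u is false, u → (s → p) reduces to true regardless of the other variables. Either way u → (s → p) holds.

[⇐] This fails. Under u = T, s = F, p = F, the left side is false but the right side is true.

Only the forward implication holds.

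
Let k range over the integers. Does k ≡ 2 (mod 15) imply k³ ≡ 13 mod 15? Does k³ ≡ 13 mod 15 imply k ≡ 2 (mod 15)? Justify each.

(⇒) fails and (⇐) fails.

(⟹) This fails: take k = 2. Then 2 ≡ 2 (mod 15), but 2³ = 8 ≡ 8 (mod 15), not 13.

(⟸) This fails: take k = 7. Then 7³ = 343 ≡ 13 (mod 15), yet 7 ≡ 7 (mod 15), not 2.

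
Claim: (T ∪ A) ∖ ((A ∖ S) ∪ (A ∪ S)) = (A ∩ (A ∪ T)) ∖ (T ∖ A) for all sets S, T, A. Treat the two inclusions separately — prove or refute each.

(⟹) This inclusion fails. Take S = ∅, T = {1}, A = ∅; then 1 ∈ (T ∪ A) ∖ ((A ∖ S) ∪ (A ∪ S)) but 1 ∉ (A ∩ (A ∪ T)) ∖ (T ∖ A).

(⟸) This inclusion fails. Take S = ∅, T = ∅, A = {1}; then 1 ∈ (A ∩ (A ∪ T)) ∖ (T ∖ A) but 1 ∉ (T ∪ A) ∖ ((A ∖ S) ∪ (A ∪ S)).

(⊆) fails and (⊇) fails.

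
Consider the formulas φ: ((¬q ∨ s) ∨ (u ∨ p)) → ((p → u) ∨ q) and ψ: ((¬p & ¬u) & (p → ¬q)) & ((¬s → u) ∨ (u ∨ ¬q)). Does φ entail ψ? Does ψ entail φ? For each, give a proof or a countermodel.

(⟹) This fails. Under u = T, q = F, s = F, p = F, the left side is true but the right side is false.

(⟸) Assume the antecedent. If q is true, the consequent reduces to true regardless of the other variables. If q is false, the antecedent forces (u = F, q = F, s = F, p = F) or (u = F, q = F, s = T, p = F), and the consequent holds there. Either way the consequent holds.

The forward direction fails; the converse holds.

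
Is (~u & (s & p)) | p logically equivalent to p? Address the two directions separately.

(←) Assume the antecedent. If s is true, the antecedent forces (s = T, p = T, u = F) or (s = T, p = T, u = T), and (~u & (s & p)) | p holds there. If s is false, the antecedent forces (s = F, p = T, u = F) or (s = F, p = T, u = T), and (~u & (s & p)) | p holds there. Either way (~u & (s & p)) | p holds.

(→) Assume the antecedent. If s is true, the antecedent forces (s = T, p = T, u = F) or (s = T, p = T, u = T), and p holds there. If s is false, the antecedent forces (s = F, p = T, u = F) or (s = F, p = T, u = T), and p holds there. Either way p holds.

Equivalent; both directions hold.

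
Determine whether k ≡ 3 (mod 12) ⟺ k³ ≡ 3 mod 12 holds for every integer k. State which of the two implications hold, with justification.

[⇒] Suppose k ≡ 3 (mod 12). Write k = 12j + 3. Then (12j + 3)³ = 1728j³ + 1296j² + 324j + 27 = 12(144j³ + 108j² + 27j + 2) + 3, so k³ ≡ 3 (mod 12).

[⇐] For the converse, argue contrapositively. If k ≢ 3 (mod 12), then k is congruent to one of 0, 1, 2, 4, 5, 6, 7, 8, 9, 10, 11 modulo 12, and these give k³ ≡ 0, 1, 8, 4, 5, 0, 7, 8, 9, 4, 11 respectively — never 3.

The biconditional holds.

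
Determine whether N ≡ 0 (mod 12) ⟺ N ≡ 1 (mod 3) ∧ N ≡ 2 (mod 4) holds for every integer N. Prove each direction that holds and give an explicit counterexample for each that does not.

(⟹) This fails: N = 0 gives 0 ≡ 0 (mod 12) but 0 ≡ 0 (mod 3), so the conjunction on the right does not hold.

(⟸) This fails: N = 10 satisfies both congruences on the right (10 ≡ 1 mod 3 and 10 ≡ 2 mod 4) yet 10 ≡ 10 (mod 12), not 0.

(⇒) fails and (⇐) fails.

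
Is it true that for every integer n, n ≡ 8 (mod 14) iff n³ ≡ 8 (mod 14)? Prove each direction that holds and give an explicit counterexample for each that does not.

Only the forward direction holds.

(⟸) This fails: take n = 2. Then 2³ = 8 ≡ 8 (mod 14), yet 2 ≡ 2 (mod 14), not 8.

(⟹) Suppose n ≡ 8 (mod 14). Write n = 14j + 8. Then (14j + 8)³ = 2744j³ + 4704j² + 2688j + 512 = 14(196j³ + 336j² + 192j + 36) + 8, so n³ ≡ 8 (mod 14).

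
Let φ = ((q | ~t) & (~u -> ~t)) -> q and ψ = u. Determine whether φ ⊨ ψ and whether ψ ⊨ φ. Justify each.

(⇒) This fails. Under q = T, u = F, t = F, the left side is true but the right side is false.

(⇐) This fails. Under q = F, u = T, t = F, the left side is false but the right side is true.

Both directions fail.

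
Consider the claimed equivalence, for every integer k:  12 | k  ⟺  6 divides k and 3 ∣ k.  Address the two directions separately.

The forward direction holds; the converse fails.

(⇐) This fails: take k = 6. Both 6 ∣ 6 and 3 ∣ 6, yet 6 is not a multiple of 12 (since 6 = 0·12 + 6), so 12 ∤ 6.

(⇒) If 12 ∣ k, write k = 12q. Since 12 = 2·6, k = 6·(2q), so 6 ∣ k; and since 12 = 4·3, k = 3·(4q), so 3 ∣ k.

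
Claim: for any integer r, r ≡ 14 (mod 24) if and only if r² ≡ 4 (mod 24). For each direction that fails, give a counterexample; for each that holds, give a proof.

The forward direction holds; the converse fails.

(⟹) Suppose r ≡ 14 (mod 24). Write r = 24j + 14. Then (24j + 14)² = 576j² + 672j + 196 = 24(24j² + 28j + 8) + 4, so r² ≡ 4 (mod 24).

(⟸) This fails: take r = 2. Then 2² = 4 ≡ 4 (mod 24), yet 2 ≡ 2 (mod 24), not 14.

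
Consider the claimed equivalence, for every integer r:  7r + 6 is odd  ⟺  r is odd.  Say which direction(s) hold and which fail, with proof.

[⇒] Suppose 7r + 6 is odd. Since 7 is odd, 7r and r have the same parity, so 7r + 6 ≡ r + 6 (mod 2). As 6 is even, 7r + 6 is odd exactly when r is odd. Thus r is odd.

[⇐] Conversely, suppose r is odd; write r = 2j + 1. Then 7r + 6 = 7·(2j + 1) + 6 = 2·7j + 13, which is odd.

Both implications hold.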